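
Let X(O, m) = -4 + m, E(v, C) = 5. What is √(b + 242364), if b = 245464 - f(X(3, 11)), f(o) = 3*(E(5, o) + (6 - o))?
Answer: 2*√121954 ≈ 698.44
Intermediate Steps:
f(o) = 33 - 3*o (f(o) = 3*(5 + (6 - o)) = 3*(11 - o) = 33 - 3*o)
b = 245452 (b = 245464 - (33 - 3*(-4 + 11)) = 245464 - (33 - 3*7) = 245464 - (33 - 21) = 245464 - 1*12 = 245464 - 12 = 245452)
√(b + 242364) = √(245452 + 242364) = √487816 = 2*√121954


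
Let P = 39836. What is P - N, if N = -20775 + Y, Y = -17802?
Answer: 78413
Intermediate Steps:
N = -38577 (N = -20775 - 17802 = -38577)
P - N = 39836 - 1*(-38577) = 39836 + 38577 = 78413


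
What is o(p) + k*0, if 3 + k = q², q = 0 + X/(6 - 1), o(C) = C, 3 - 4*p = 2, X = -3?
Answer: ¼ ≈ 0.25000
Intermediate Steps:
p = ¼ (p = ¾ - ¼*2 = ¾ - ½ = ¼ ≈ 0.25000)
q = -⅗ (q = 0 - 3/(6 - 1) = 0 - 3/5 = 0 - 3*⅕ = 0 - ⅗ = -⅗ ≈ -0.60000)
k = -66/25 (k = -3 + (-⅗)² = -3 + 9/25 = -66/25 ≈ -2.6400)
o(p) + k*0 = ¼ - 66/25*0 = ¼ + 0 = ¼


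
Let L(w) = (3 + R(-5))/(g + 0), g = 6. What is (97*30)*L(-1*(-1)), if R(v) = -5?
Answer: -970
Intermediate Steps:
L(w) = -1/3 (L(w) = (3 - 5)/(6 + 0) = -2/6 = -2*1/6 = -1/3)
(97*30)*L(-1*(-1)) = (97*30)*(-1/3) = 2910*(-1/3) = -970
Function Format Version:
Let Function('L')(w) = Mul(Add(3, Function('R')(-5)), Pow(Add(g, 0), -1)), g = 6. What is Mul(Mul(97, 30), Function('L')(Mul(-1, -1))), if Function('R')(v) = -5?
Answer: -970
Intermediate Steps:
Function('L')(w) = Rational(-1, 3) (Function('L')(w) = Mul(Add(3, -5), Pow(Add(6, 0), -1)) = Mul(-2, Pow(6, -1)) = Mul(-2, Rational(1, 6)) = Rational(-1, 3))
Mul(Mul(97, 30), Function('L')(Mul(-1, -1))) = Mul(Mul(97, 30), Rational(-1, 3)) = Mul(2910, Rational(-1, 3)) = -970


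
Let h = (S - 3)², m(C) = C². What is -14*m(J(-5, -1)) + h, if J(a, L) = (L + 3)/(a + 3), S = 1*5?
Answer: -10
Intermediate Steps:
S = 5
J(a, L) = (3 + L)/(3 + a)
h = 4 (h = (5 - 3)² = 2² = 4)
-14*m(J(-5, -1)) + h = -14*(3 - 1)²/(3 - 5)² + 4 = -14*1² + 4 = -14*(-½*2)² + 4 = -14*(-1)² + 4 = -14*1 + 4 = -14 + 4 = -10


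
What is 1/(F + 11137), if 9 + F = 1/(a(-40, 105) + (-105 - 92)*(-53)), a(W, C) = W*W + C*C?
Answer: 23066/256678449 ≈ 8.9863e-5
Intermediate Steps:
a(W, C) = C² + W² (a(W, C) = W² + C² = C² + W²)
F = -207593/23066 (F = -9 + 1/((105² + (-40)²) + (-105 - 92)*(-53)) = -9 + 1/((11025 + 1600) - 197*(-53)) = -9 + 1/(12625 + 10441) = -9 + 1/23066 = -207593/23066 ≈ -9.0000)
1/(F + 11137) = 1/(-207593/23066 + 11137) = 1/(256678449/23066) = 23066/256678449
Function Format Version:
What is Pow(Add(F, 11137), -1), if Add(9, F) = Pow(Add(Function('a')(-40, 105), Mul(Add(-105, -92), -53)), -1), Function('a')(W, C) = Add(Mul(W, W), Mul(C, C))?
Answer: Rational(23066, 256678449) ≈ 8.9863e-5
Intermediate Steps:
Function('a')(W, C) = Add(Pow(C, 2), Pow(W, 2)) (Function('a')(W, C) = Add(Pow(W, 2), Pow(C, 2)) = Add(Pow(C, 2), Pow(W, 2)))
F = Rational(-207593, 23066) (F = Add(-9, Pow(Add(Add(Pow(105, 2), Pow(-40, 2)), Mul(Add(-105, -92), -53)), -1)) = Add(-9, Pow(Add(Add(11025, 1600), Mul(-197, -53)), -1)) = Add(-9, Pow(Add(12625, 10441), -1)) = Add(-9, Pow(23066, -1)) = Add(-9, Rational(1, 23066)) = Rational(-207593, 23066) ≈ -9.0000)
Pow(Add(F, 11137), -1) = Pow(Add(Rational(-207593, 23066), 11137), -1) = Pow(Rational(256678449, 23066), -1) = Rational(23066, 256678449)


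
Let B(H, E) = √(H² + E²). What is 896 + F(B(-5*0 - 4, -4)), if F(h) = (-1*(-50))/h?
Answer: 896 + 25*√2/4 ≈ 904.84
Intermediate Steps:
B(H, E) = √(E² + H²)
F(h) = 50/h
896 + F(B(-5*0 - 4, -4)) = 896 + 50/(√((-4)² + (-5*0 - 4)²)) = 896 + 50/(√(16 + (0 - 4)²)) = 896 + 50/(√(16 + (-4)²)) = 896 + 50/(√(16 + 16)) = 896 + 50/(√32) = 896 + 50/((4*√2)) = 896 + 50*(√2/8) = 896 + 25*√2/4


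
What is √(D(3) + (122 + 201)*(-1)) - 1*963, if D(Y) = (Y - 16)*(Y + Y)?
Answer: -963 + I*√401 ≈ -963.0 + 20.025*I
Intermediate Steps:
D(Y) = 2*Y*(-16 + Y) (D(Y) = (-16 + Y)*(2*Y) = 2*Y*(-16 + Y))
√(D(3) + (122 + 201)*(-1)) - 1*963 = √(2*3*(-16 + 3) + (122 + 201)*(-1)) - 1*963 = √(2*3*(-13) + 323*(-1)) - 963 = √(-78 - 323) - 963 = √(-401) - 963 = I*√401 - 963 = -963 + I*√401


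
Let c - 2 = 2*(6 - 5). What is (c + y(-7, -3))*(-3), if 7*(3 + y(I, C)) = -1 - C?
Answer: -27/7 ≈ -3.8571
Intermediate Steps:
y(I, C) = -22/7 - C/7 (y(I, C) = -3 + (-1 - C)/7 = -3 + (-⅐ - C/7) = -22/7 - C/7)
c = 4 (c = 2 + 2*(6 - 5) = 2 + 2*1 = 2 + 2 = 4)
(c + y(-7, -3))*(-3) = (4 + (-22/7 - ⅐*(-3)))*(-3) = (4 + (-22/7 + 3/7))*(-3) = (4 - 19/7)*(-3) = (9/7)*(-3) = -27/7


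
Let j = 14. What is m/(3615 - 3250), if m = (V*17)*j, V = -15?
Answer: -714/73 ≈ -9.7808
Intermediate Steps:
m = -3570 (m = -15*17*14 = -255*14 = -3570)
m/(3615 - 3250) = -3570/(3615 - 3250) = -3570/365 = -3570*1/365 = -714/73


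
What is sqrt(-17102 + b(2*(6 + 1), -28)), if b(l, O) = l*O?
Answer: I*sqrt(17494) ≈ 132.26*I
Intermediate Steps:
b(l, O) = O*l
sqrt(-17102 + b(2*(6 + 1), -28)) = sqrt(-17102 - 56*(6 + 1)) = sqrt(-17102 - 56*7) = sqrt(-17102 - 28*14) = sqrt(-17102 - 392) = sqrt(-17494) = I*sqrt(17494)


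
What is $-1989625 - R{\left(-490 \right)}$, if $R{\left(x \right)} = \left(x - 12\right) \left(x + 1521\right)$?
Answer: $-1472063$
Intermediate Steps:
$R{\left(x \right)} = \left(-12 + x\right) \left(1521 + x\right)$
$-1989625 - R{\left(-490 \right)} = -1989625 - \left(-18252 + \left(-490\right)^{2} + 1509 \left(-490\right)\right) = -1989625 - \left(-18252 + 240100 - 739410\right) = -1989625 - -517562 = -1989625 + 517562 = -1472063$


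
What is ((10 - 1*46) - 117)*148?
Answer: -22644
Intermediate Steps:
((10 - 1*46) - 117)*148 = ((10 - 46) - 117)*148 = (-36 - 117)*148 = -153*148 = -22644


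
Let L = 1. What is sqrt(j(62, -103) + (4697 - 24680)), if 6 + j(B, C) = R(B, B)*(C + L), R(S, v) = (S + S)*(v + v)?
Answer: I*sqrt(1588341) ≈ 1260.3*I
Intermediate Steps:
R(S, v) = 4*S*v (R(S, v) = (2*S)*(2*v) = 4*S*v)
j(B, C) = -6 + 4*B**2*(1 + C) (j(B, C) = -6 + (4*B*B)*(C + 1) = -6 + (4*B**2)*(1 + C) = -6 + 4*B**2*(1 + C))
sqrt(j(62, -103) + (4697 - 24680)) = sqrt((-6 + 4*62**2 + 4*(-103)*62**2) + (4697 - 24680)) = sqrt((-6 + 4*3844 + 4*(-103)*3844) - 19983) = sqrt((-6 + 15376 - 1583728) - 19983) = sqrt(-1568358 - 19983) = sqrt(-1588341) = I*sqrt(1588341)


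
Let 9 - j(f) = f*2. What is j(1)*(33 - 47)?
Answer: -98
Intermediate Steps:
j(f) = 9 - 2*f (j(f) = 9 - f*2 = 9 - 2*f)
j(1)*(33 - 47) = (9 - 2*1)*(33 - 47) = (9 - 2)*(-14) = 7*(-14) = -98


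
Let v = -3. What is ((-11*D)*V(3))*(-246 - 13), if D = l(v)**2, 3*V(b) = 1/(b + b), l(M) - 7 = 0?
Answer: 139601/18 ≈ 7755.6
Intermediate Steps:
l(M) = 7 (l(M) = 7 + 0 = 7)
V(b) = 1/(6*b) (V(b) = 1/(3*(b + b)) = 1/(3*((2*b))) = (1/(2*b))/3 = 1/(6*b))
D = 49 (D = 7**2 = 49)
((-11*D)*V(3))*(-246 - 13) = ((-11*49)*((1/6)/3))*(-246 - 13) = -539/(6*3)*(-259) = -539*1/18*(-259) = -539/18*(-259) = 139601/18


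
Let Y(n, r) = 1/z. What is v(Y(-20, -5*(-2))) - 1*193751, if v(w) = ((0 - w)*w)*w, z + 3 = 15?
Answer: -334801729/1728 ≈ -1.9375e+5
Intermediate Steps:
z = 12 (z = -3 + 15 = 12)
Y(n, r) = 1/12
v(w) = -w**3 (v(w) = ((-w)*w)*w = (-w**2)*w = -w**3)
v(Y(-20, -5*(-2))) - 1*193751 = -(1/12)**3 - 1*193751 = -1*1/1728 - 193751 = -1/1728 - 193751 = -334801729/1728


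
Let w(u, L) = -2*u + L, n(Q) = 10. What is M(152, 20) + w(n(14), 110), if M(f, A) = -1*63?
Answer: 27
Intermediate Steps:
w(u, L) = L - 2*u
M(f, A) = -63
M(152, 20) + w(n(14), 110) = -63 + (110 - 2*10) = -63 + (110 - 20) = -63 + 90 = 27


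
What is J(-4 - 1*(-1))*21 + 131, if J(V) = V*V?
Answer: 320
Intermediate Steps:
J(V) = V²
J(-4 - 1*(-1))*21 + 131 = (-4 - 1*(-1))²*21 + 131 = (-4 + 1)²*21 + 131 = (-3)²*21 + 131 = 9*21 + 131 = 189 + 131 = 320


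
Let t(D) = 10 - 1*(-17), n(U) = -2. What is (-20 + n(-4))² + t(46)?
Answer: 511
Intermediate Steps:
t(D) = 27 (t(D) = 10 + 17 = 27)
(-20 + n(-4))² + t(46) = (-20 - 2)² + 27 = (-22)² + 27 = 484 + 27 = 511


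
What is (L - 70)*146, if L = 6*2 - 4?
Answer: -9052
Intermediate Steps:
L = 8 (L = 12 - 4 = 8)
(L - 70)*146 = (8 - 70)*146 = -62*146 = -9052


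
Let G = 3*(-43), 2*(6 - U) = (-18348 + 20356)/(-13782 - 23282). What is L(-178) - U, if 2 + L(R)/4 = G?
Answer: -4911231/9266 ≈ -530.03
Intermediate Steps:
U = 55847/9266 (U = 6 - (-18348 + 20356)/(2*(-13782 - 23282)) = 6 - 1004/(-37064) = 6 - 1004*(-1)/37064 = 6 - 1/2*(-251/4633) = 6 + 251/9266 = 55847/9266 ≈ 6.0271)
G = -129
L(R) = -524 (L(R) = -8 + 4*(-129) = -8 - 516 = -524)
L(-178) - U = -524 - 1*55847/9266 = -524 - 55847/9266 = -4911231/9266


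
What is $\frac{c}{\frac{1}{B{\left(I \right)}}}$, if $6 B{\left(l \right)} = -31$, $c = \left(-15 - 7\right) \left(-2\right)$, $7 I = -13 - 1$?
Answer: $- \frac{682}{3} \approx -227.33$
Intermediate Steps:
$I = -2$ ($I = \frac{-13 - 1}{7} = \frac{1}{7} \left(-14\right) = -2$)
$c = 44$ ($c = \left(-22\right) \left(-2\right) = 44$)
$B{\left(l \right)} = - \frac{31}{6}$ ($B{\left(l \right)} = \frac{1}{6} \left(-31\right) = - \frac{31}{6}$)
$\frac{c}{\frac{1}{B{\left(I \right)}}} = \frac{44}{\frac{1}{- \frac{31}{6}}} = \frac{44}{- \frac{6}{31}} = 44 \left(- \frac{31}{6}\right) = - \frac{682}{3}$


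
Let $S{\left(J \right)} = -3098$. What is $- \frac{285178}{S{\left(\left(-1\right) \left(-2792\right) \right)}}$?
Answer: $\frac{142589}{1549} \approx 92.052$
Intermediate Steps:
$- \frac{285178}{S{\left(\left(-1\right) \left(-2792\right) \right)}} = - \frac{285178}{-3098} = \left(-285178\right) \left(- \frac{1}{3098}\right) = \frac{142589}{1549}$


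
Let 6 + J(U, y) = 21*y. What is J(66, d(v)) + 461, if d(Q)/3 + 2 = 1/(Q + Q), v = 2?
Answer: 1379/4 ≈ 344.75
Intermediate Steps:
d(Q) = -6 + 3/(2*Q) (d(Q) = -6 + 3/(Q + Q) = -6 + 3/((2*Q)) = -6 + 3*(1/(2*Q)) = -6 + 3/(2*Q))
J(U, y) = -6 + 21*y
J(66, d(v)) + 461 = (-6 + 21*(-6 + (3/2)/2)) + 461 = (-6 + 21*(-6 + (3/2)*(½))) + 461 = (-6 + 21*(-6 + ¾)) + 461 = (-6 + 21*(-21/4)) + 461 = (-6 - 441/4) + 461 = -465/4 + 461 = 1379/4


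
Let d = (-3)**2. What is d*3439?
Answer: 30951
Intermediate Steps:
d = 9
d*3439 = 9*3439 = 30951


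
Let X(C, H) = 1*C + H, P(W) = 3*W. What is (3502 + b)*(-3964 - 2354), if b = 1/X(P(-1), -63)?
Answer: -243380943/11 ≈ -2.2126e+7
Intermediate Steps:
X(C, H) = C + H
b = -1/66 (b = 1/(3*(-1) - 63) = 1/(-3 - 63) = 1/(-66) = -1/66 ≈ -0.015152)
(3502 + b)*(-3964 - 2354) = (3502 - 1/66)*(-3964 - 2354) = (231131/66)*(-6318) = -243380943/11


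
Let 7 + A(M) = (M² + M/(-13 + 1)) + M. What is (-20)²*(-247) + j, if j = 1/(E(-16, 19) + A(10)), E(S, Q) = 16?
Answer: -70049194/709 ≈ -98800.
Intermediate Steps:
A(M) = -7 + M² + 11*M/12 (A(M) = -7 + ((M² + M/(-13 + 1)) + M) = -7 + ((M² + M/(-12)) + M) = -7 + ((M² - M/12) + M) = -7 + (M² + 11*M/12) = -7 + M² + 11*M/12)
j = 6/709 (j = 1/(16 + (-7 + 10² + (11/12)*10)) = 1/(16 + (-7 + 100 + 55/6)) = 1/(16 + 613/6) = 1/(709/6) = 6/709 ≈ 0.0084626)
(-20)²*(-247) + j = (-20)²*(-247) + 6/709 = 400*(-247) + 6/709 = -98800 + 6/709 = -70049194/709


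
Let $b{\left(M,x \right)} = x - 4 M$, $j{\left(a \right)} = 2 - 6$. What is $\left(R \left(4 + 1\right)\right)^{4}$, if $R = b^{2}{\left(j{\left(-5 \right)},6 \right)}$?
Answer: $34297420960000$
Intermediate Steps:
$j{\left(a \right)} = -4$ ($j{\left(a \right)} = 2 - 6 = -4$)
$R = 484$ ($R = \left(6 - -16\right)^{2} = \left(6 + 16\right)^{2} = 22^{2} = 484$)
$\left(R \left(4 + 1\right)\right)^{4} = \left(484 \left(4 + 1\right)\right)^{4} = \left(484 \cdot 5\right)^{4} = 2420^{4} = 34297420960000$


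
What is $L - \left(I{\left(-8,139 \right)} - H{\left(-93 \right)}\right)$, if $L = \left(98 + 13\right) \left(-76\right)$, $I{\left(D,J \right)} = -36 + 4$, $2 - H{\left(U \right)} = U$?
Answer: $-8309$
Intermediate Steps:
$H{\left(U \right)} = 2 - U$
$I{\left(D,J \right)} = -32$
$L = -8436$ ($L = 111 \left(-76\right) = -8436$)
$L - \left(I{\left(-8,139 \right)} - H{\left(-93 \right)}\right) = -8436 - \left(-32 - \left(2 - -93\right)\right) = -8436 - \left(-32 - \left(2 + 93\right)\right) = -8436 - \left(-32 - 95\right) = -8436 - -127 = -8436 + 127 = -8309$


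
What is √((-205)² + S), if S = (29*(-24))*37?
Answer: √16273 ≈ 127.57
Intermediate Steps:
S = -25752 (S = -696*37 = -25752)
√((-205)² + S) = √((-205)² - 25752) = √(42025 - 25752) = √16273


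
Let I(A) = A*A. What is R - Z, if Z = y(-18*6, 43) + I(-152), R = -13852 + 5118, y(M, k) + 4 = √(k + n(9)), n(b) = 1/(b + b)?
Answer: -31834 - 5*√62/6 ≈ -31841.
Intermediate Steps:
n(b) = 1/(2*b)
y(M, k) = -4 + √(1/18 + k) (y(M, k) = -4 + √(k + (½)/9) = -4 + √(k + (½)*(⅑)) = -4 + √(k + 1/18) = -4 + √(1/18 + k))
I(A) = A²
R = -8734
Z = 23100 + 5*√62/6 (Z = (-4 + √(2 + 36*43)/6) + (-152)² = (-4 + √(2 + 1548)/6) + 23104 = (-4 + √1550/6) + 23104 = (-4 + (5*√62)/6) + 23104 = (-4 + 5*√62/6) + 23104 = 23100 + 5*√62/6 ≈ 23107.)
R - Z = -8734 - (23100 + 5*√62/6) = -8734 + (-23100 - 5*√62/6) = -31834 - 5*√62/6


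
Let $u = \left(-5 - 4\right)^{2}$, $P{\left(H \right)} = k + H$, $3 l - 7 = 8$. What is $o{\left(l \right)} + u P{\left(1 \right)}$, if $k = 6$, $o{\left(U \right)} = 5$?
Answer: $572$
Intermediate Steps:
$l = 5$ ($l = \frac{7}{3} + \frac{1}{3} \cdot 8 = \frac{7}{3} + \frac{8}{3} = 5$)
$P{\left(H \right)} = 6 + H$
$u = 81$ ($u = \left(-9\right)^{2} = 81$)
$o{\left(l \right)} + u P{\left(1 \right)} = 5 + 81 \left(6 + 1\right) = 5 + 81 \cdot 7 = 5 + 567 = 572$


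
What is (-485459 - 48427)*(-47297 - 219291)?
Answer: 142327600968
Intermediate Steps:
(-485459 - 48427)*(-47297 - 219291) = -533886*(-266588) = 142327600968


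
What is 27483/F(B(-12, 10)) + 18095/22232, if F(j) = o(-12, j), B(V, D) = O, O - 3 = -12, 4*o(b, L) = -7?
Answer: -349125937/22232 ≈ -15704.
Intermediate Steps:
o(b, L) = -7/4 (o(b, L) = (1/4)*(-7) = -7/4)
O = -9 (O = 3 - 12 = -9)
B(V, D) = -9
F(j) = -7/4
27483/F(B(-12, 10)) + 18095/22232 = 27483/(-7/4) + 18095/22232 = 27483*(-4/7) + 18095*(1/22232) = -109932/7 + 2585/3176 = -349125937/22232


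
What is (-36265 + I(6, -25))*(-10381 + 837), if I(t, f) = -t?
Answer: 346170424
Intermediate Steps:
(-36265 + I(6, -25))*(-10381 + 837) = (-36265 - 1*6)*(-10381 + 837) = (-36265 - 6)*(-9544) = -36271*(-9544) = 346170424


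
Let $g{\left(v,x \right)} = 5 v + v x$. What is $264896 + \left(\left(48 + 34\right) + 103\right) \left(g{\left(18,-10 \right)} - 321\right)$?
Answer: $188861$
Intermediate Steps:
$264896 + \left(\left(48 + 34\right) + 103\right) \left(g{\left(18,-10 \right)} - 321\right) = 264896 + \left(\left(48 + 34\right) + 103\right) \left(18 \left(5 - 10\right) - 321\right) = 264896 + \left(82 + 103\right) \left(18 \left(-5\right) - 321\right) = 264896 + 185 \left(-90 - 321\right) = 264896 + 185 \left(-411\right) = 264896 - 76035 = 188861$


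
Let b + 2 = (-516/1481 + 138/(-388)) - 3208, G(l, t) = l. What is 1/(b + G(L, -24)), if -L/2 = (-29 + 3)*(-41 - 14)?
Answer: -287314/1744198273 ≈ -0.00016473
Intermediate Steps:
L = -2860 (L = -2*(-29 + 3)*(-41 - 14) = -(-52)*(-55) = -2*1430 = -2860)
b = -922480233/287314 (b = -2 + ((-516/1481 + 138/(-388)) - 3208) = -2 + ((-516*1/1481 + 138*(-1/388)) - 3208) = -2 + ((-516/1481 - 69/194) - 3208) = -2 + (-202293/287314 - 3208) = -2 - 921905605/287314 = -922480233/287314 ≈ -3210.7)
1/(b + G(L, -24)) = 1/(-922480233/287314 - 2860) = 1/(-1744198273/287314) = -287314/1744198273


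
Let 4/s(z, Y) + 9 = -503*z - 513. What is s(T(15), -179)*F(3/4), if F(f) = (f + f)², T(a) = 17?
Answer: -9/9073 ≈ -0.00099195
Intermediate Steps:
F(f) = 4*f² (F(f) = (2*f)² = 4*f²)
s(z, Y) = 4/(-522 - 503*z) (s(z, Y) = 4/(-9 + (-503*z - 513)) = 4/(-9 + (-513 - 503*z)) = 4/(-522 - 503*z))
s(T(15), -179)*F(3/4) = (-4/(522 + 503*17))*(4*(3/4)²) = (-4/(522 + 8551))*(4*(3*(¼))²) = (-4/9073)*(4*(¾)²) = (-4*1/9073)*(4*(9/16)) = -4/9073*9/4 = -9/9073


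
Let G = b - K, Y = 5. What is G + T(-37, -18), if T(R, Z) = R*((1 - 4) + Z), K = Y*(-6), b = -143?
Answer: 664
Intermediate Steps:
K = -30 (K = 5*(-6) = -30)
T(R, Z) = R*(-3 + Z)
G = -113 (G = -143 - 1*(-30) = -143 + 30 = -113)
G + T(-37, -18) = -113 - 37*(-3 - 18) = -113 - 37*(-21) = -113 + 777 = 664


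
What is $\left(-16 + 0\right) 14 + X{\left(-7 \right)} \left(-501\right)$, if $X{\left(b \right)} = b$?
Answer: $3283$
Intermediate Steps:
$\left(-16 + 0\right) 14 + X{\left(-7 \right)} \left(-501\right) = \left(-16 + 0\right) 14 - -3507 = \left(-16\right) 14 + 3507 = -224 + 3507 = 3283$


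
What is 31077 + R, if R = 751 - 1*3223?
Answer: 28605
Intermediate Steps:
R = -2472 (R = 751 - 3223 = -2472)
31077 + R = 31077 - 2472 = 28605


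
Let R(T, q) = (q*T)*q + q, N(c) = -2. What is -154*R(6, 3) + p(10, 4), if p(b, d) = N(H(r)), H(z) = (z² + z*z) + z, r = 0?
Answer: -8780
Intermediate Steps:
H(z) = z + 2*z² (H(z) = (z² + z²) + z = 2*z² + z = z + 2*z²)
p(b, d) = -2
R(T, q) = q + T*q² (R(T, q) = (T*q)*q + q = T*q² + q = q + T*q²)
-154*R(6, 3) + p(10, 4) = -462*(1 + 6*3) - 2 = -462*(1 + 18) - 2 = -462*19 - 2 = -154*57 - 2 = -8778 - 2 = -8780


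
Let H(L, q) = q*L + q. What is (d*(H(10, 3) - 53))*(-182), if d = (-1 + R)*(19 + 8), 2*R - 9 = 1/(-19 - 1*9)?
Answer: 342225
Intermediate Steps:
R = 251/56 (R = 9/2 + 1/(2*(-19 - 1*9)) = 9/2 + 1/(2*(-19 - 9)) = 9/2 + (½)/(-28) = 9/2 + (½)*(-1/28) = 9/2 - 1/56 = 251/56 ≈ 4.4821)
H(L, q) = q + L*q (H(L, q) = L*q + q = q + L*q)
d = 5265/56 (d = (-1 + 251/56)*(19 + 8) = (195/56)*27 = 5265/56 ≈ 94.018)
(d*(H(10, 3) - 53))*(-182) = (5265*(3*(1 + 10) - 53)/56)*(-182) = (5265*(3*11 - 53)/56)*(-182) = (5265*(33 - 53)/56)*(-182) = ((5265/56)*(-20))*(-182) = -26325/14*(-182) = 342225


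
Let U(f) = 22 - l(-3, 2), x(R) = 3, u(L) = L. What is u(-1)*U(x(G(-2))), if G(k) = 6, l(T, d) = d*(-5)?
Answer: -32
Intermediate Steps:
l(T, d) = -5*d
U(f) = 32 (U(f) = 22 - (-5)*2 = 22 - 1*(-10) = 22 + 10 = 32)
u(-1)*U(x(G(-2))) = -1*32 = -32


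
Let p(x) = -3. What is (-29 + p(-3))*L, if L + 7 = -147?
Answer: 4928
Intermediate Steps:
L = -154 (L = -7 - 147 = -154)
(-29 + p(-3))*L = (-29 - 3)*(-154) = -32*(-154) = 4928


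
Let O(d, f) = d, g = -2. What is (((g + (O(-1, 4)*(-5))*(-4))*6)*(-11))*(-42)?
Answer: -60984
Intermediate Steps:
(((g + (O(-1, 4)*(-5))*(-4))*6)*(-11))*(-42) = (((-2 - 1*(-5)*(-4))*6)*(-11))*(-42) = (((-2 + 5*(-4))*6)*(-11))*(-42) = (((-2 - 20)*6)*(-11))*(-42) = (-22*6*(-11))*(-42) = -132*(-11)*(-42) = 1452*(-42) = -60984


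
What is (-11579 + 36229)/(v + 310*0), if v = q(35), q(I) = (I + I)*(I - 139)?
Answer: -2465/728 ≈ -3.3860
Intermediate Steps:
q(I) = 2*I*(-139 + I) (q(I) = (2*I)*(-139 + I) = 2*I*(-139 + I))
v = -7280 (v = 2*35*(-139 + 35) = 2*35*(-104) = -7280)
(-11579 + 36229)/(v + 310*0) = (-11579 + 36229)/(-7280 + 310*0) = 24650/(-7280 + 0) = 24650/(-7280) = 24650*(-1/7280) = -2465/728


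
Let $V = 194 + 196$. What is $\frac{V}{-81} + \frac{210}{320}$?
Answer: $- \frac{3593}{864} \approx -4.1586$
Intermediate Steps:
$V = 390$
$\frac{V}{-81} + \frac{210}{320} = \frac{390}{-81} + \frac{210}{320} = 390 \left(- \frac{1}{81}\right) + 210 \cdot \frac{1}{320} = - \frac{130}{27} + \frac{21}{32} = - \frac{3593}{864}$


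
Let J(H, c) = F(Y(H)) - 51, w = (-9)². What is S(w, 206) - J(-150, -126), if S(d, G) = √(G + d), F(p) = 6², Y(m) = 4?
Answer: 15 + √287 ≈ 31.941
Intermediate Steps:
F(p) = 36
w = 81
J(H, c) = -15 (J(H, c) = 36 - 51 = -15)
S(w, 206) - J(-150, -126) = √(206 + 81) - 1*(-15) = √287 + 15 = 15 + √287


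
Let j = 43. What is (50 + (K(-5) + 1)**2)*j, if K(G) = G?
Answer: 2838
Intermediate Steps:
(50 + (K(-5) + 1)**2)*j = (50 + (-5 + 1)**2)*43 = (50 + (-4)**2)*43 = (50 + 16)*43 = 66*43 = 2838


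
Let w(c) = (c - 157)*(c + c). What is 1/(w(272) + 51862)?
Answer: 1/114422 ≈ 8.7396e-6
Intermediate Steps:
w(c) = 2*c*(-157 + c) (w(c) = (-157 + c)*(2*c) = 2*c*(-157 + c))
1/(w(272) + 51862) = 1/(2*272*(-157 + 272) + 51862) = 1/(2*272*115 + 51862) = 1/(62560 + 51862) = 1/114422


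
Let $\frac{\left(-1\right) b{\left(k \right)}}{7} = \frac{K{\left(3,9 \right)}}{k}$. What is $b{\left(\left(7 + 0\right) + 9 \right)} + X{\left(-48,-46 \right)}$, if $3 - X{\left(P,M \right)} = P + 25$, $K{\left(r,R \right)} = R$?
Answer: $\frac{353}{16} \approx 22.063$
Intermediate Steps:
$X{\left(P,M \right)} = -22 - P$ ($X{\left(P,M \right)} = 3 - \left(P + 25\right) = 3 - \left(25 + P\right) = -22 - P$)
$b{\left(k \right)} = - \frac{63}{k}$ ($b{\left(k \right)} = - 7 \frac{9}{k} = - \frac{63}{k}$)
$b{\left(\left(7 + 0\right) + 9 \right)} + X{\left(-48,-46 \right)} = - \frac{63}{\left(7 + 0\right) + 9} - -26 = - \frac{63}{7 + 9} + \left(-22 + 48\right) = - \frac{63}{16} + 26 = \frac{353}{16}$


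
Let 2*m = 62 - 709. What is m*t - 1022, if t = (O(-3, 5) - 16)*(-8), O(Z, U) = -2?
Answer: -47606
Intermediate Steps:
m = -647/2 (m = (62 - 709)/2 = (½)*(-647) = -647/2 ≈ -323.50)
t = 144 (t = (-2 - 16)*(-8) = -18*(-8) = 144)
m*t - 1022 = -647/2*144 - 1022 = -46584 - 1022 = -47606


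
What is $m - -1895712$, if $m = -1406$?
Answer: $1894306$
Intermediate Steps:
$m - -1895712 = -1406 - -1895712 = -1406 + 1895712 = 1894306$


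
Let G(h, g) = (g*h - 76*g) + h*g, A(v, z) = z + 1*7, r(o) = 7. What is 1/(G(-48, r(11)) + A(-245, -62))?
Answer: -1/1259 ≈ -0.00079428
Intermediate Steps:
A(v, z) = 7 + z (A(v, z) = z + 7 = 7 + z)
G(h, g) = -76*g + 2*g*h (G(h, g) = (-76*g + g*h) + g*h = -76*g + 2*g*h)
1/(G(-48, r(11)) + A(-245, -62)) = 1/(2*7*(-38 - 48) + (7 - 62)) = 1/(2*7*(-86) - 55) = 1/(-1204 - 55) = 1/(-1259) = -1/1259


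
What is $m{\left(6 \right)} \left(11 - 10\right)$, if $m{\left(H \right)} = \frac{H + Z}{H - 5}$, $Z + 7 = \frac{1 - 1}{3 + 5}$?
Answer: $-1$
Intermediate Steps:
$Z = -7$ ($Z = -7 + \frac{1 - 1}{3 + 5} = -7 + \frac{0}{8} = -7 + 0 \cdot \frac{1}{8} = -7 + 0 = -7$)
$m{\left(H \right)} = \frac{-7 + H}{-5 + H}$ ($m{\left(H \right)} = \frac{H - 7}{H - 5} = \frac{-7 + H}{-5 + H}$)
$m{\left(6 \right)} \left(11 - 10\right) = \frac{-7 + 6}{-5 + 6} \left(11 - 10\right) = 1^{-1} \left(-1\right) 1 = 1 \left(-1\right) 1 = \left(-1\right) 1 = -1$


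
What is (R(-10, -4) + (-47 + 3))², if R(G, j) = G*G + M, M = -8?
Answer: 2304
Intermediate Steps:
R(G, j) = -8 + G² (R(G, j) = G*G - 8 = G² - 8 = -8 + G²)
(R(-10, -4) + (-47 + 3))² = ((-8 + (-10)²) + (-47 + 3))² = ((-8 + 100) - 44)² = (92 - 44)² = 48² = 2304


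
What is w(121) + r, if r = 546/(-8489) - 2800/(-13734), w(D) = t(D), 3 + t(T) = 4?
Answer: 729991/640593 ≈ 1.1396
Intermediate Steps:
t(T) = 1 (t(T) = -3 + 4 = 1)
w(D) = 1
r = 89398/640593 (r = 546*(-1/8489) - 2800*(-1/13734) = -42/653 + 200/981 = 89398/640593 ≈ 0.13955)
w(121) + r = 1 + 89398/640593 = 729991/640593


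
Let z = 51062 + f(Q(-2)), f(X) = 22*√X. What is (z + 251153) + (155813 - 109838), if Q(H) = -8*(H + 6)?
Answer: 348190 + 88*I*√2 ≈ 3.4819e+5 + 124.45*I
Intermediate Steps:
Q(H) = -48 - 8*H (Q(H) = -8*(6 + H) = -48 - 8*H)
z = 51062 + 88*I*√2 (z = 51062 + 22*√(-48 - 8*(-2)) = 51062 + 22*√(-48 + 16) = 51062 + 22*√(-32) = 51062 + 22*(4*I*√2) = 51062 + 88*I*√2 ≈ 51062.0 + 124.45*I)
(z + 251153) + (155813 - 109838) = ((51062 + 88*I*√2) + 251153) + (155813 - 109838) = (302215 + 88*I*√2) + 45975 = 348190 + 88*I*√2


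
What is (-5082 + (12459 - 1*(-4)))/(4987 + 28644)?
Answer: 7381/33631 ≈ 0.21947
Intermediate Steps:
(-5082 + (12459 - 1*(-4)))/(4987 + 28644) = (-5082 + (12459 + 4))/33631 = (-5082 + 12463)*(1/33631) = 7381*(1/33631) = 7381/33631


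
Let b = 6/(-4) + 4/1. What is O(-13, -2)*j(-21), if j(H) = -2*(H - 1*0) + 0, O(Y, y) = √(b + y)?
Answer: 21*√2 ≈ 29.698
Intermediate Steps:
b = 5/2 (b = 6*(-¼) + 4*1 = -3/2 + 4 = 5/2 ≈ 2.5000)
O(Y, y) = √(5/2 + y)
j(H) = -2*H (j(H) = -2*(H + 0) + 0 = -2*H + 0 = -2*H)
O(-13, -2)*j(-21) = (√(10 + 4*(-2))/2)*(-2*(-21)) = (√(10 - 8)/2)*42 = (√2/2)*42 = 21*√2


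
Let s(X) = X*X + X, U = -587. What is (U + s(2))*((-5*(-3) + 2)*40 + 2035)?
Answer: -1577415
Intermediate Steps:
s(X) = X + X**2 (s(X) = X**2 + X = X + X**2)
(U + s(2))*((-5*(-3) + 2)*40 + 2035) = (-587 + 2*(1 + 2))*((-5*(-3) + 2)*40 + 2035) = (-587 + 2*3)*((15 + 2)*40 + 2035) = (-587 + 6)*(17*40 + 2035) = -581*(680 + 2035) = -581*2715 = -1577415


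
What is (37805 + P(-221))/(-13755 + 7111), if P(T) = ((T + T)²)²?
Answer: -38167130301/6644 ≈ -5.7446e+6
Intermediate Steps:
P(T) = 16*T⁴ (P(T) = ((2*T)²)² = (4*T²)² = 16*T⁴)
(37805 + P(-221))/(-13755 + 7111) = (37805 + 16*(-221)⁴)/(-13755 + 7111) = (37805 + 16*2385443281)/(-6644) = (37805 + 38167092496)*(-1/6644) = 38167130301*(-1/6644) = -38167130301/6644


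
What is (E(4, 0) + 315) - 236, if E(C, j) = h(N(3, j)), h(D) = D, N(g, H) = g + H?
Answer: 82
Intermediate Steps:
N(g, H) = H + g
E(C, j) = 3 + j (E(C, j) = j + 3 = 3 + j)
(E(4, 0) + 315) - 236 = ((3 + 0) + 315) - 236 = (3 + 315) - 236 = 318 - 236 = 82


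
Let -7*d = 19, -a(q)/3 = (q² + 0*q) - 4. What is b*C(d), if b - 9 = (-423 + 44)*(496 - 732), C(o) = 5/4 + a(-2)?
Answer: 447265/4 ≈ 1.1182e+5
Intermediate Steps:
a(q) = 12 - 3*q² (a(q) = -3*((q² + 0*q) - 4) = -3*((q² + 0) - 4) = -3*(q² - 4) = -3*(-4 + q²) = 12 - 3*q²)
d = -19/7 (d = -⅐*19 = -19/7 ≈ -2.7143)
C(o) = 5/4 (C(o) = 5/4 + (12 - 3*(-2)²) = 5*(¼) + (12 - 3*4) = 5/4 + (12 - 12) = 5/4 + 0 = 5/4)
b = 89453 (b = 9 + (-423 + 44)*(496 - 732) = 9 - 379*(-236) = 9 + 89444 = 89453)
b*C(d) = 89453*(5/4) = 447265/4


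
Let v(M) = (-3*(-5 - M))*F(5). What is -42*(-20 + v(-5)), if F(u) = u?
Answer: 840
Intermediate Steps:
v(M) = 75 + 15*M (v(M) = -3*(-5 - M)*5 = (15 + 3*M)*5 = 75 + 15*M)
-42*(-20 + v(-5)) = -42*(-20 + (75 + 15*(-5))) = -42*(-20 + (75 - 75)) = -42*(-20 + 0) = -42*(-20) = 840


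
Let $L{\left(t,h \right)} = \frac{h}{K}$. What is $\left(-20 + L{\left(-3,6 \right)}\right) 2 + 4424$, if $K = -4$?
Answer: $4381$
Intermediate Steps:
$L{\left(t,h \right)} = - \frac{h}{4}$ ($L{\left(t,h \right)} = \frac{h}{-4} = h \left(- \frac{1}{4}\right) = - \frac{h}{4}$)
$\left(-20 + L{\left(-3,6 \right)}\right) 2 + 4424 = \left(-20 - \frac{3}{2}\right) 2 + 4424 = \left(- \frac{43}{2}\right) 2 + 4424 = -43 + 4424 = 4381$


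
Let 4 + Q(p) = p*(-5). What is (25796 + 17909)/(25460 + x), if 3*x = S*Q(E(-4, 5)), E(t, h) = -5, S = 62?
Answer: 43705/25894 ≈ 1.6878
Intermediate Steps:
Q(p) = -4 - 5*p (Q(p) = -4 + p*(-5) = -4 - 5*p)
x = 434 (x = (62*(-4 - 5*(-5)))/3 = (62*(-4 + 25))/3 = (62*21)/3 = (1/3)*1302 = 434)
(25796 + 17909)/(25460 + x) = (25796 + 17909)/(25460 + 434) = 43705/25894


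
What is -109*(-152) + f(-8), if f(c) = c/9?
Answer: 149104/9 ≈ 16567.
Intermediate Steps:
f(c) = c/9 (f(c) = c*(1/9) = c/9)
-109*(-152) + f(-8) = -109*(-152) + (1/9)*(-8) = 16568 - 8/9 = 149104/9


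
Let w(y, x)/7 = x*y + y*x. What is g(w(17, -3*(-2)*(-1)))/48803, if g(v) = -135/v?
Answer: 45/23230228 ≈ 1.9371e-6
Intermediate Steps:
w(y, x) = 14*x*y (w(y, x) = 7*(x*y + y*x) = 7*(x*y + x*y) = 7*(2*x*y) = 14*x*y)
g(w(17, -3*(-2)*(-1)))/48803 = -135/(14*(-3*(-2)*(-1))*17)/48803 = -135/(14*(6*(-1))*17)*(1/48803) = -135/(14*(-6)*17)*(1/48803) = -135/(-1428)*(1/48803) = -135*(-1/1428)*(1/48803) = (45/476)*(1/48803) = 45/23230228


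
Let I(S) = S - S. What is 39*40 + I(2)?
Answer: 1560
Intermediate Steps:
I(S) = 0
39*40 + I(2) = 39*40 + 0 = 1560 + 0 = 1560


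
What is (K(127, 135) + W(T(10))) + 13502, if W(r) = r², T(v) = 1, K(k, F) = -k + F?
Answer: 13511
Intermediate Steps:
K(k, F) = F - k
(K(127, 135) + W(T(10))) + 13502 = ((135 - 1*127) + 1²) + 13502 = ((135 - 127) + 1) + 13502 = (8 + 1) + 13502 = 9 + 13502 = 13511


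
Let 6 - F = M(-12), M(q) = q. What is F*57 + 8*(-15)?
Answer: 906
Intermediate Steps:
F = 18 (F = 6 - 1*(-12) = 6 + 12 = 18)
F*57 + 8*(-15) = 18*57 + 8*(-15) = 1026 - 120 = 906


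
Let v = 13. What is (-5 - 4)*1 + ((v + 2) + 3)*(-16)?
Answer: -297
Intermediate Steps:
(-5 - 4)*1 + ((v + 2) + 3)*(-16) = (-5 - 4)*1 + ((13 + 2) + 3)*(-16) = -9*1 + (15 + 3)*(-16) = -9 + 18*(-16) = -9 - 288 = -297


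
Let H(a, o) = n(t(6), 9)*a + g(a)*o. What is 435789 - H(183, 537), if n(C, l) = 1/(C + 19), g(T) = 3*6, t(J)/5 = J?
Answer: 20879844/49 ≈ 4.2612e+5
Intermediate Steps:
t(J) = 5*J
g(T) = 18
n(C, l) = 1/(19 + C)
H(a, o) = 18*o + a/49 (H(a, o) = a/(19 + 5*6) + 18*o = a/(19 + 30) + 18*o = a/49 + 18*o = 18*o + a/49)
435789 - H(183, 537) = 435789 - (18*537 + (1/49)*183) = 435789 - (9666 + 183/49) = 435789 - 1*473817/49 = 435789 - 473817/49 = 20879844/49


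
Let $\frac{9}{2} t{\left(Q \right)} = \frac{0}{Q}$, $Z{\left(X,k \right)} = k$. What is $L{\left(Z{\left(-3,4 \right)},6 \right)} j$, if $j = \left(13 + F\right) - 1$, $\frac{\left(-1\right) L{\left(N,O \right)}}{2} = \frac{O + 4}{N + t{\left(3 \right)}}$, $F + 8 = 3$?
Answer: $-35$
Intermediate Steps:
$F = -5$ ($F = -8 + 3 = -5$)
$t{\left(Q \right)} = 0$ ($t{\left(Q \right)} = \frac{2 \frac{0}{Q}}{9} = \frac{2}{9} \cdot 0 = 0$)
$L{\left(N,O \right)} = - \frac{2 \left(4 + O\right)}{N}$ ($L{\left(N,O \right)} = - 2 \frac{O + 4}{N + 0} = - 2 \frac{4 + O}{N} = - \frac{2 \left(4 + O\right)}{N}$)
$j = 7$ ($j = \left(13 - 5\right) - 1 = 8 - 1 = 7$)
$L{\left(Z{\left(-3,4 \right)},6 \right)} j = \frac{2 \left(-4 - 6\right)}{4} \cdot 7 = 2 \cdot \frac{1}{4} \left(-4 - 6\right) 7 = 2 \cdot \frac{1}{4} \left(-10\right) 7 = \left(-5\right) 7 = -35$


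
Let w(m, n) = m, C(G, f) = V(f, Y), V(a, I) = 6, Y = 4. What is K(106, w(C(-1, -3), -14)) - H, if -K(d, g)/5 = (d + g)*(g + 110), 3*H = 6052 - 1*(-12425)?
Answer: -71119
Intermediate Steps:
C(G, f) = 6
H = 6159 (H = (6052 - 1*(-12425))/3 = (6052 + 12425)/3 = (1/3)*18477 = 6159)
K(d, g) = -5*(110 + g)*(d + g) (K(d, g) = -5*(d + g)*(g + 110) = -5*(d + g)*(110 + g) = -5*(110 + g)*(d + g))
K(106, w(C(-1, -3), -14)) - H = (-550*106 - 550*6 - 5*6**2 - 5*106*6) - 1*6159 = (-58300 - 3300 - 5*36 - 3180) - 6159 = (-58300 - 3300 - 180 - 3180) - 6159 = -64960 - 6159 = -71119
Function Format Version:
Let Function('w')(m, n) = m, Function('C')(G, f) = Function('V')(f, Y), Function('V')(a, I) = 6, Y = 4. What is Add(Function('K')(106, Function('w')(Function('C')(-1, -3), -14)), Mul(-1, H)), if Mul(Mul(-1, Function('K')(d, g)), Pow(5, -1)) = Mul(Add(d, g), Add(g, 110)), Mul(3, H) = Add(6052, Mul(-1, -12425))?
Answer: -71119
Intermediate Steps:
Function('C')(G, f) = 6
H = 6159 (H = Mul(Rational(1, 3), Add(6052, Mul(-1, -12425))) = Mul(Rational(1, 3), Add(6052, 12425)) = Mul(Rational(1, 3), 18477) = 6159)
Function('K')(d, g) = Mul(-5, Add(110, g), Add(d, g)) (Function('K')(d, g) = Mul(-5, Mul(Add(d, g), Add(g, 110))) = Mul(-5, Mul(Add(d, g), Add(110, g))) = Mul(-5, Mul(Add(110, g), Add(d, g))) = Mul(-5, Add(110, g), Add(d, g)))
Add(Function('K')(106, Function('w')(Function('C')(-1, -3), -14)), Mul(-1, H)) = Add(Add(Mul(-550, 106), Mul(-550, 6), Mul(-5, Pow(6, 2)), Mul(-5, 106, 6)), Mul(-1, 6159)) = Add(Add(-58300, -3300, Mul(-5, 36), -3180), -6159) = Add(Add(-58300, -3300, -180, -3180), -6159) = Add(-64960, -6159) = -71119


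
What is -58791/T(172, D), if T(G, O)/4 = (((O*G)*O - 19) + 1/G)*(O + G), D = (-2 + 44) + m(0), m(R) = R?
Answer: -842671/3722380842 ≈ -0.00022638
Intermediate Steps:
D = 42 (D = (-2 + 44) + 0 = 42 + 0 = 42)
T(G, O) = 4*(G + O)*(-19 + 1/G + G*O**2) (T(G, O) = 4*((((O*G)*O - 19) + 1/G)*(O + G)) = 4*((((G*O)*O - 19) + 1/G)*(G + O)) = 4*(((G*O**2 - 19) + 1/G)*(G + O)) = 4*(((-19 + G*O**2) + 1/G)*(G + O)) = 4*((-19 + 1/G + G*O**2)*(G + O)) = 4*((G + O)*(-19 + 1/G + G*O**2)) = 4*(G + O)*(-19 + 1/G + G*O**2))
-58791/T(172, D) = -58791*43/(42 + 172*(1 - 19*172 - 19*42 + 172*42**3 + 172**2*42**2)) = -58791*43/(42 + 172*(1 - 3268 - 798 + 172*74088 + 29584*1764)) = -58791*43/(42 + 172*(1 - 3268 - 798 + 12743136 + 52186176)) = -58791*43/(42 + 172*64925247) = -58791*43/(42 + 11167142484) = -58791/(4*(1/172)*11167142526) = -58791/11167142526/43 = -58791*43/11167142526 = -842671/3722380842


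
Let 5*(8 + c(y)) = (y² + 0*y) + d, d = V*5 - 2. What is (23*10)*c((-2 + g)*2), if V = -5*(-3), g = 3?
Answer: 1702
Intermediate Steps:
V = 15
d = 73 (d = 15*5 - 2 = 75 - 2 = 73)
c(y) = 33/5 + y²/5 (c(y) = -8 + ((y² + 0*y) + 73)/5 = -8 + ((y² + 0) + 73)/5 = -8 + (y² + 73)/5 = -8 + (73 + y²)/5 = -8 + (73/5 + y²/5) = 33/5 + y²/5)
(23*10)*c((-2 + g)*2) = (23*10)*(33/5 + ((-2 + 3)*2)²/5) = 230*(33/5 + (1*2)²/5) = 230*(33/5 + (⅕)*2²) = 230*(33/5 + (⅕)*4) = 230*(33/5 + ⅘) = 230*(37/5) = 1702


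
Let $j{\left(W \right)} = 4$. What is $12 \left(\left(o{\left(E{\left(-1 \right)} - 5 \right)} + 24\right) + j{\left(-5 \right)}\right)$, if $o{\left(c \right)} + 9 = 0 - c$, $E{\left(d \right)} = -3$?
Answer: $324$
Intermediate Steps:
$o{\left(c \right)} = -9 - c$ ($o{\left(c \right)} = -9 + \left(0 - c\right) = -9 - c$)
$12 \left(\left(o{\left(E{\left(-1 \right)} - 5 \right)} + 24\right) + j{\left(-5 \right)}\right) = 12 \left(\left(\left(-9 - \left(-3 - 5\right)\right) + 24\right) + 4\right) = 12 \left(\left(\left(-9 - -8\right) + 24\right) + 4\right) = 12 \left(\left(\left(-9 + 8\right) + 24\right) + 4\right) = 12 \left(\left(-1 + 24\right) + 4\right) = 12 \left(23 + 4\right) = 12 \cdot 27 = 324$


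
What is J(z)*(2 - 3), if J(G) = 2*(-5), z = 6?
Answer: 10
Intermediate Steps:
J(G) = -10
J(z)*(2 - 3) = -10*(2 - 3) = -10*(-1) = 10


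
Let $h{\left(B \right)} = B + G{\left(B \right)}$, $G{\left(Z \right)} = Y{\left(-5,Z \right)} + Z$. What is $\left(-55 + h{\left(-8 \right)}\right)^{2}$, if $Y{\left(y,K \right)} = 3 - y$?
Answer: $3969$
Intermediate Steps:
$G{\left(Z \right)} = 8 + Z$ ($G{\left(Z \right)} = \left(3 - -5\right) + Z = \left(3 + 5\right) + Z = 8 + Z$)
$h{\left(B \right)} = 8 + 2 B$ ($h{\left(B \right)} = B + \left(8 + B\right) = 8 + 2 B$)
$\left(-55 + h{\left(-8 \right)}\right)^{2} = \left(-55 + \left(8 + 2 \left(-8\right)\right)\right)^{2} = \left(-55 + \left(8 - 16\right)\right)^{2} = \left(-55 - 8\right)^{2} = \left(-63\right)^{2} = 3969$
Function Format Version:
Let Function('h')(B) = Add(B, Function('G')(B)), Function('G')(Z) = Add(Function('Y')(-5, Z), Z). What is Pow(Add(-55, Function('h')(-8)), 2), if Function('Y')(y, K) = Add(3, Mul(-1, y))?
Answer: 3969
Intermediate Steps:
Function('G')(Z) = Add(8, Z) (Function('G')(Z) = Add(Add(3, Mul(-1, -5)), Z) = Add(Add(3, 5), Z) = Add(8, Z))
Function('h')(B) = Add(8, Mul(2, B)) (Function('h')(B) = Add(B, Add(8, B)) = Add(8, Mul(2, B)))
Pow(Add(-55, Function('h')(-8)), 2) = Pow(Add(-55, Add(8, Mul(2, -8))), 2) = Pow(Add(-55, Add(8, -16)), 2) = Pow(Add(-55, -8), 2) = Pow(-63, 2) = 3969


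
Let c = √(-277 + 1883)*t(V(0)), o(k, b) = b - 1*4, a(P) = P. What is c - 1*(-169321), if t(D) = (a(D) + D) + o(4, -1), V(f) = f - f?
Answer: 169321 - 5*√1606 ≈ 1.6912e+5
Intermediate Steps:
o(k, b) = -4 + b (o(k, b) = b - 4 = -4 + b)
V(f) = 0
t(D) = -5 + 2*D (t(D) = (D + D) + (-4 - 1) = 2*D - 5 = -5 + 2*D)
c = -5*√1606 (c = √(-277 + 1883)*(-5 + 2*0) = √1606*(-5 + 0) = √1606*(-5) = -5*√1606 ≈ -200.37)
c - 1*(-169321) = -5*√1606 - 1*(-169321) = -5*√1606 + 169321 = 169321 - 5*√1606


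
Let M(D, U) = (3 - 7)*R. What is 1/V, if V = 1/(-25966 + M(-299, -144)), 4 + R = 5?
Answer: -25970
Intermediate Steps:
R = 1 (R = -4 + 5 = 1)
M(D, U) = -4 (M(D, U) = (3 - 7)*1 = -4*1 = -4)
V = -1/25970 (V = 1/(-25966 - 4) = 1/(-25970) = -1/25970 ≈ -3.8506e-5)
1/V = 1/(-1/25970) = -25970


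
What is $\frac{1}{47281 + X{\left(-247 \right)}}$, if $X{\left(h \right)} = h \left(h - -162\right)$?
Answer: $\frac{1}{68276} \approx 1.4646 \cdot 10^{-5}$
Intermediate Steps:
$X{\left(h \right)} = h \left(162 + h\right)$ ($X{\left(h \right)} = h \left(h + 162\right) = h \left(162 + h\right)$)
$\frac{1}{47281 + X{\left(-247 \right)}} = \frac{1}{47281 - 247 \left(162 - 247\right)} = \frac{1}{47281 - -20995} = \frac{1}{47281 + 20995} = \frac{1}{68276}$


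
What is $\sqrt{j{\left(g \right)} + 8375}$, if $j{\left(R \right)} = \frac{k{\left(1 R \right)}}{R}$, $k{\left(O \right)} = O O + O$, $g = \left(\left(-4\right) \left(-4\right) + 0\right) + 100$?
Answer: $2 \sqrt{2123} \approx 92.152$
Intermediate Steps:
$g = 116$ ($g = \left(16 + 0\right) + 100 = 16 + 100 = 116$)
$k{\left(O \right)} = O + O^{2}$ ($k{\left(O \right)} = O^{2} + O = O + O^{2}$)
$j{\left(R \right)} = 1 + R$ ($j{\left(R \right)} = \frac{1 R \left(1 + 1 R\right)}{R} = \frac{R \left(1 + R\right)}{R} = 1 + R$)
$\sqrt{j{\left(g \right)} + 8375} = \sqrt{\left(1 + 116\right) + 8375} = \sqrt{117 + 8375} = \sqrt{8492} = 2 \sqrt{2123}$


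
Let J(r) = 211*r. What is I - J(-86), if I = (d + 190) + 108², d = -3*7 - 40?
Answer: 29939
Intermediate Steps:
d = -61 (d = -21 - 40 = -61)
I = 11793 (I = (-61 + 190) + 108² = 129 + 11664 = 11793)
I - J(-86) = 11793 - 211*(-86) = 11793 - 1*(-18146) = 11793 + 18146 = 29939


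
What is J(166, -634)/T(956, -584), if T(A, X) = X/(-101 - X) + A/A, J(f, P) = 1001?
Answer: -483483/101 ≈ -4787.0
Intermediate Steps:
T(A, X) = 1 + X/(-101 - X) (T(A, X) = X/(-101 - X) + 1 = 1 + X/(-101 - X))
J(166, -634)/T(956, -584) = 1001/((101/(101 - 584))) = 1001/((101/(-483))) = 1001/((101*(-1/483))) = 1001/(-101/483) = 1001*(-483/101) = -483483/101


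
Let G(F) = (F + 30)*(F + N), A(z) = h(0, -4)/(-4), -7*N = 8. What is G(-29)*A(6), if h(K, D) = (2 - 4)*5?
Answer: -1055/14 ≈ -75.357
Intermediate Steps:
N = -8/7 (N = -⅐*8 = -8/7 ≈ -1.1429)
h(K, D) = -10 (h(K, D) = -2*5 = -10)
A(z) = 5/2 (A(z) = -10/(-4) = -10*(-¼) = 5/2)
G(F) = (30 + F)*(-8/7 + F) (G(F) = (F + 30)*(F - 8/7) = (30 + F)*(-8/7 + F))
G(-29)*A(6) = (-240/7 + (-29)² + (202/7)*(-29))*(5/2) = (-240/7 + 841 - 5858/7)*(5/2) = -211/7*5/2 = -1055/14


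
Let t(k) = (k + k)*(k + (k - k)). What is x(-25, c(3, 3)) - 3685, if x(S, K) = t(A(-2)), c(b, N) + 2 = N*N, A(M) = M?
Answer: -3677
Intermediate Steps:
c(b, N) = -2 + N² (c(b, N) = -2 + N*N = -2 + N²)
t(k) = 2*k² (t(k) = (2*k)*(k + 0) = (2*k)*k = 2*k²)
x(S, K) = 8 (x(S, K) = 2*(-2)² = 2*4 = 8)
x(-25, c(3, 3)) - 3685 = 8 - 3685 = -3677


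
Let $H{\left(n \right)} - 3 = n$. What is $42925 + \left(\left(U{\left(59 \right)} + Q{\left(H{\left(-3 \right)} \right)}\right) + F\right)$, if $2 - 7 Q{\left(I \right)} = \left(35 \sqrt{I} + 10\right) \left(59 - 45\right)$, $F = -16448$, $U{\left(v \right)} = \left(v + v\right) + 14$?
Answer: $\frac{186125}{7} \approx 26589.0$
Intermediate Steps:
$U{\left(v \right)} = 14 + 2 v$ ($U{\left(v \right)} = 2 v + 14 = 14 + 2 v$)
$H{\left(n \right)} = 3 + n$
$Q{\left(I \right)} = - \frac{138}{7} - 70 \sqrt{I}$ ($Q{\left(I \right)} = \frac{2}{7} - \frac{\left(35 \sqrt{I} + 10\right) \left(59 - 45\right)}{7} = \frac{2}{7} - \frac{\left(10 + 35 \sqrt{I}\right) 14}{7} = \frac{2}{7} - \frac{140 + 490 \sqrt{I}}{7} = \frac{2}{7} - \left(20 + 70 \sqrt{I}\right) = - \frac{138}{7} - 70 \sqrt{I}$)
$42925 + \left(\left(U{\left(59 \right)} + Q{\left(H{\left(-3 \right)} \right)}\right) + F\right) = 42925 - \left(\frac{114350}{7} + 70 \sqrt{3 - 3}\right) = 42925 + \left(\left(\left(14 + 118\right) - \left(\frac{138}{7} + 70 \sqrt{0}\right)\right) - 16448\right) = 42925 + \left(\left(132 - \frac{138}{7}\right) - 16448\right) = 42925 + \left(\frac{786}{7} - 16448\right) = 42925 - \frac{114350}{7} = \frac{186125}{7}$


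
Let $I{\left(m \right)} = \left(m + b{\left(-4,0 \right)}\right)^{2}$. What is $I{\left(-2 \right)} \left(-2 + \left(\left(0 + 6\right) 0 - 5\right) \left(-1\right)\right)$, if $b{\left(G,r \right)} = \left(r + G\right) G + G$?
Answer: $300$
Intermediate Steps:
$b{\left(G,r \right)} = G + G \left(G + r\right)$ ($b{\left(G,r \right)} = \left(G + r\right) G + G = G \left(G + r\right) + G = G + G \left(G + r\right)$)
$I{\left(m \right)} = \left(12 + m\right)^{2}$ ($I{\left(m \right)} = \left(m - 4 \left(1 - 4 + 0\right)\right)^{2} = \left(m - -12\right)^{2} = \left(m + 12\right)^{2} = \left(12 + m\right)^{2}$)
$I{\left(-2 \right)} \left(-2 + \left(\left(0 + 6\right) 0 - 5\right) \left(-1\right)\right) = \left(12 - 2\right)^{2} \left(-2 + \left(\left(0 + 6\right) 0 - 5\right) \left(-1\right)\right) = 10^{2} \left(-2 + \left(6 \cdot 0 - 5\right) \left(-1\right)\right) = 100 \left(-2 + \left(0 - 5\right) \left(-1\right)\right) = 100 \left(-2 - -5\right) = 100 \left(-2 + 5\right) = 100 \cdot 3 = 300$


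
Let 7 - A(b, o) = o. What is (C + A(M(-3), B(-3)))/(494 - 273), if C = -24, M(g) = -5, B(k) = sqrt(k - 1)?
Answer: -1/13 - 2*I/221 ≈ -0.076923 - 0.0090498*I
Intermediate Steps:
B(k) = sqrt(-1 + k)
A(b, o) = 7 - o
(C + A(M(-3), B(-3)))/(494 - 273) = (-24 + (7 - sqrt(-1 - 3)))/(494 - 273) = (-24 + (7 - sqrt(-4)))/221 = (-24 + (7 - 2*I))*(1/221) = (-17 - 2*I)*(1/221) = -1/13 - 2*I/221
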